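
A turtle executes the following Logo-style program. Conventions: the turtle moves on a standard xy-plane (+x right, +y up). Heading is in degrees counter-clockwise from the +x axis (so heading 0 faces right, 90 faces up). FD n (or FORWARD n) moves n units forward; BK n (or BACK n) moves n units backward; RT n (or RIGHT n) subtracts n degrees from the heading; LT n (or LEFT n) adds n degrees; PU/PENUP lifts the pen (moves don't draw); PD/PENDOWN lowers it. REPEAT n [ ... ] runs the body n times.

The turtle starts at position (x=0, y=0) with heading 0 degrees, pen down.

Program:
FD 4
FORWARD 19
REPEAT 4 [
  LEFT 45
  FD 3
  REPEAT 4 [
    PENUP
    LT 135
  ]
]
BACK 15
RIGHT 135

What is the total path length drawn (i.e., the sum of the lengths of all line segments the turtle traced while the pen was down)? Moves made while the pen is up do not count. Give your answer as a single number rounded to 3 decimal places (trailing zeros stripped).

Answer: 26

Derivation:
Executing turtle program step by step:
Start: pos=(0,0), heading=0, pen down
FD 4: (0,0) -> (4,0) [heading=0, draw]
FD 19: (4,0) -> (23,0) [heading=0, draw]
REPEAT 4 [
  -- iteration 1/4 --
  LT 45: heading 0 -> 45
  FD 3: (23,0) -> (25.121,2.121) [heading=45, draw]
  REPEAT 4 [
    -- iteration 1/4 --
    PU: pen up
    LT 135: heading 45 -> 180
    -- iteration 2/4 --
    PU: pen up
    LT 135: heading 180 -> 315
    -- iteration 3/4 --
    PU: pen up
    LT 135: heading 315 -> 90
    -- iteration 4/4 --
    PU: pen up
    LT 135: heading 90 -> 225
  ]
  -- iteration 2/4 --
  LT 45: heading 225 -> 270
  FD 3: (25.121,2.121) -> (25.121,-0.879) [heading=270, move]
  REPEAT 4 [
    -- iteration 1/4 --
    PU: pen up
    LT 135: heading 270 -> 45
    -- iteration 2/4 --
    PU: pen up
    LT 135: heading 45 -> 180
    -- iteration 3/4 --
    PU: pen up
    LT 135: heading 180 -> 315
    -- iteration 4/4 --
    PU: pen up
    LT 135: heading 315 -> 90
  ]
  -- iteration 3/4 --
  LT 45: heading 90 -> 135
  FD 3: (25.121,-0.879) -> (23,1.243) [heading=135, move]
  REPEAT 4 [
    -- iteration 1/4 --
    PU: pen up
    LT 135: heading 135 -> 270
    -- iteration 2/4 --
    PU: pen up
    LT 135: heading 270 -> 45
    -- iteration 3/4 --
    PU: pen up
    LT 135: heading 45 -> 180
    -- iteration 4/4 --
    PU: pen up
    LT 135: heading 180 -> 315
  ]
  -- iteration 4/4 --
  LT 45: heading 315 -> 0
  FD 3: (23,1.243) -> (26,1.243) [heading=0, move]
  REPEAT 4 [
    -- iteration 1/4 --
    PU: pen up
    LT 135: heading 0 -> 135
    -- iteration 2/4 --
    PU: pen up
    LT 135: heading 135 -> 270
    -- iteration 3/4 --
    PU: pen up
    LT 135: heading 270 -> 45
    -- iteration 4/4 --
    PU: pen up
    LT 135: heading 45 -> 180
  ]
]
BK 15: (26,1.243) -> (41,1.243) [heading=180, move]
RT 135: heading 180 -> 45
Final: pos=(41,1.243), heading=45, 3 segment(s) drawn

Segment lengths:
  seg 1: (0,0) -> (4,0), length = 4
  seg 2: (4,0) -> (23,0), length = 19
  seg 3: (23,0) -> (25.121,2.121), length = 3
Total = 26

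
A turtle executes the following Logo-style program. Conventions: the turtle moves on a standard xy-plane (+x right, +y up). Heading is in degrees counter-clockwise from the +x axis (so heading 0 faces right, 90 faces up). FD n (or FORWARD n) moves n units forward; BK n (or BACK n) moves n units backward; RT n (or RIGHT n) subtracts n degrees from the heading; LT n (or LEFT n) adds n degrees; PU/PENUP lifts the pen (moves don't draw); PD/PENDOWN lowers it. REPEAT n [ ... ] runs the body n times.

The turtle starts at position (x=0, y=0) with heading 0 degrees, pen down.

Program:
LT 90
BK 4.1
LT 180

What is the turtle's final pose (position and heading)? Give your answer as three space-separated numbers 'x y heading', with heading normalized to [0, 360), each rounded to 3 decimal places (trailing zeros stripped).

Executing turtle program step by step:
Start: pos=(0,0), heading=0, pen down
LT 90: heading 0 -> 90
BK 4.1: (0,0) -> (0,-4.1) [heading=90, draw]
LT 180: heading 90 -> 270
Final: pos=(0,-4.1), heading=270, 1 segment(s) drawn

Answer: 0 -4.1 270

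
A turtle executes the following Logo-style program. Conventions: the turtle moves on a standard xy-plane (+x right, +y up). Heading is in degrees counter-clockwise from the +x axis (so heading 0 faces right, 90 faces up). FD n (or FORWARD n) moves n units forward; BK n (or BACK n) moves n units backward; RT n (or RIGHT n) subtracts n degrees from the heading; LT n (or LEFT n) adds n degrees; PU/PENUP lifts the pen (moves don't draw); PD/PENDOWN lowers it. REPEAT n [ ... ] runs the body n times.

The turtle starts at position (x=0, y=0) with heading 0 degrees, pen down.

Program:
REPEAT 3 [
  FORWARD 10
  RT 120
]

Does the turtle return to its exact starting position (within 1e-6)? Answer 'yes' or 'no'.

Executing turtle program step by step:
Start: pos=(0,0), heading=0, pen down
REPEAT 3 [
  -- iteration 1/3 --
  FD 10: (0,0) -> (10,0) [heading=0, draw]
  RT 120: heading 0 -> 240
  -- iteration 2/3 --
  FD 10: (10,0) -> (5,-8.66) [heading=240, draw]
  RT 120: heading 240 -> 120
  -- iteration 3/3 --
  FD 10: (5,-8.66) -> (0,0) [heading=120, draw]
  RT 120: heading 120 -> 0
]
Final: pos=(0,0), heading=0, 3 segment(s) drawn

Start position: (0, 0)
Final position: (0, 0)
Distance = 0; < 1e-6 -> CLOSED

Answer: yes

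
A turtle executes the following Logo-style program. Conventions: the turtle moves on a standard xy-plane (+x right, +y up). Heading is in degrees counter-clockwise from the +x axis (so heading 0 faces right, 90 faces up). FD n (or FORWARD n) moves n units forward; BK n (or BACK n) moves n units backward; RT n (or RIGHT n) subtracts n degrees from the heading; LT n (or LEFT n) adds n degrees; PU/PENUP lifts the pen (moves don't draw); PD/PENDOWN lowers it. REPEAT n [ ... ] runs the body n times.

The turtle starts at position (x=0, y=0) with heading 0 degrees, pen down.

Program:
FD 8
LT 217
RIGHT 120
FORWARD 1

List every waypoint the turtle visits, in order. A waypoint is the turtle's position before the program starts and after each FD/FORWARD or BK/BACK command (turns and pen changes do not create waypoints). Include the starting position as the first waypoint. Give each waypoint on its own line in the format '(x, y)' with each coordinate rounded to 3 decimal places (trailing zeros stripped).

Executing turtle program step by step:
Start: pos=(0,0), heading=0, pen down
FD 8: (0,0) -> (8,0) [heading=0, draw]
LT 217: heading 0 -> 217
RT 120: heading 217 -> 97
FD 1: (8,0) -> (7.878,0.993) [heading=97, draw]
Final: pos=(7.878,0.993), heading=97, 2 segment(s) drawn
Waypoints (3 total):
(0, 0)
(8, 0)
(7.878, 0.993)

Answer: (0, 0)
(8, 0)
(7.878, 0.993)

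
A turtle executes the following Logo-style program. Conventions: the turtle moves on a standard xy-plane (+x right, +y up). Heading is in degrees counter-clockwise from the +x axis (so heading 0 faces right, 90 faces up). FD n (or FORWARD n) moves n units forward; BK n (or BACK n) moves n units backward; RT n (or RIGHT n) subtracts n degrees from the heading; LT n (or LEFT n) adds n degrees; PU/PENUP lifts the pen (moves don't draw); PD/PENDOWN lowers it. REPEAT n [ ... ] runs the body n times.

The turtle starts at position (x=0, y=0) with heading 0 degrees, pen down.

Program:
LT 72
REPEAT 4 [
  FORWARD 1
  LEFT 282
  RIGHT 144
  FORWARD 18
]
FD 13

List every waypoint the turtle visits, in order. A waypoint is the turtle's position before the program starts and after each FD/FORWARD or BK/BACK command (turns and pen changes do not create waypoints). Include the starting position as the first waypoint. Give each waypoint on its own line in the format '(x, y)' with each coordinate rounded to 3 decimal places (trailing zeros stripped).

Executing turtle program step by step:
Start: pos=(0,0), heading=0, pen down
LT 72: heading 0 -> 72
REPEAT 4 [
  -- iteration 1/4 --
  FD 1: (0,0) -> (0.309,0.951) [heading=72, draw]
  LT 282: heading 72 -> 354
  RT 144: heading 354 -> 210
  FD 18: (0.309,0.951) -> (-15.279,-8.049) [heading=210, draw]
  -- iteration 2/4 --
  FD 1: (-15.279,-8.049) -> (-16.145,-8.549) [heading=210, draw]
  LT 282: heading 210 -> 132
  RT 144: heading 132 -> 348
  FD 18: (-16.145,-8.549) -> (1.461,-12.291) [heading=348, draw]
  -- iteration 3/4 --
  FD 1: (1.461,-12.291) -> (2.439,-12.499) [heading=348, draw]
  LT 282: heading 348 -> 270
  RT 144: heading 270 -> 126
  FD 18: (2.439,-12.499) -> (-8.141,2.063) [heading=126, draw]
  -- iteration 4/4 --
  FD 1: (-8.141,2.063) -> (-8.729,2.872) [heading=126, draw]
  LT 282: heading 126 -> 48
  RT 144: heading 48 -> 264
  FD 18: (-8.729,2.872) -> (-10.61,-15.029) [heading=264, draw]
]
FD 13: (-10.61,-15.029) -> (-11.969,-27.958) [heading=264, draw]
Final: pos=(-11.969,-27.958), heading=264, 9 segment(s) drawn
Waypoints (10 total):
(0, 0)
(0.309, 0.951)
(-15.279, -8.049)
(-16.145, -8.549)
(1.461, -12.291)
(2.439, -12.499)
(-8.141, 2.063)
(-8.729, 2.872)
(-10.61, -15.029)
(-11.969, -27.958)

Answer: (0, 0)
(0.309, 0.951)
(-15.279, -8.049)
(-16.145, -8.549)
(1.461, -12.291)
(2.439, -12.499)
(-8.141, 2.063)
(-8.729, 2.872)
(-10.61, -15.029)
(-11.969, -27.958)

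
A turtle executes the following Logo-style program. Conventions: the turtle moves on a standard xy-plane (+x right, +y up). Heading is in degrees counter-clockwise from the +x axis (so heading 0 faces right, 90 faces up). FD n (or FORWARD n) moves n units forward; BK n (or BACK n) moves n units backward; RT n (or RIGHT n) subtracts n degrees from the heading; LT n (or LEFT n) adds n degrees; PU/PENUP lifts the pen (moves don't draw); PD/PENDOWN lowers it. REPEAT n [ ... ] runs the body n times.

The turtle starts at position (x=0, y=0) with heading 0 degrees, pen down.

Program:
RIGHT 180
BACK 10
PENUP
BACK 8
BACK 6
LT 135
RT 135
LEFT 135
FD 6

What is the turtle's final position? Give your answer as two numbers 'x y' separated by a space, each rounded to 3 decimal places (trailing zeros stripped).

Answer: 28.243 -4.243

Derivation:
Executing turtle program step by step:
Start: pos=(0,0), heading=0, pen down
RT 180: heading 0 -> 180
BK 10: (0,0) -> (10,0) [heading=180, draw]
PU: pen up
BK 8: (10,0) -> (18,0) [heading=180, move]
BK 6: (18,0) -> (24,0) [heading=180, move]
LT 135: heading 180 -> 315
RT 135: heading 315 -> 180
LT 135: heading 180 -> 315
FD 6: (24,0) -> (28.243,-4.243) [heading=315, move]
Final: pos=(28.243,-4.243), heading=315, 1 segment(s) drawn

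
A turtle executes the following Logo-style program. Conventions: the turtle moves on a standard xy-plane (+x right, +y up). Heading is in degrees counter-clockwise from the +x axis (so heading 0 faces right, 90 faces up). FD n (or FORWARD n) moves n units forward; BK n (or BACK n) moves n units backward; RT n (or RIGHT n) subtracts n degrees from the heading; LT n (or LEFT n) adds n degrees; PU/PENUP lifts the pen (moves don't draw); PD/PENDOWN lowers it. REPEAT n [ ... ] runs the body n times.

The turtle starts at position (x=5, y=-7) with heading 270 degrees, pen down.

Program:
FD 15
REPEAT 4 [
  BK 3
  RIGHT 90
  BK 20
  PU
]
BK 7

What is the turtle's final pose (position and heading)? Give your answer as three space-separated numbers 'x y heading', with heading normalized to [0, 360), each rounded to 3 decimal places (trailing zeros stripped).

Executing turtle program step by step:
Start: pos=(5,-7), heading=270, pen down
FD 15: (5,-7) -> (5,-22) [heading=270, draw]
REPEAT 4 [
  -- iteration 1/4 --
  BK 3: (5,-22) -> (5,-19) [heading=270, draw]
  RT 90: heading 270 -> 180
  BK 20: (5,-19) -> (25,-19) [heading=180, draw]
  PU: pen up
  -- iteration 2/4 --
  BK 3: (25,-19) -> (28,-19) [heading=180, move]
  RT 90: heading 180 -> 90
  BK 20: (28,-19) -> (28,-39) [heading=90, move]
  PU: pen up
  -- iteration 3/4 --
  BK 3: (28,-39) -> (28,-42) [heading=90, move]
  RT 90: heading 90 -> 0
  BK 20: (28,-42) -> (8,-42) [heading=0, move]
  PU: pen up
  -- iteration 4/4 --
  BK 3: (8,-42) -> (5,-42) [heading=0, move]
  RT 90: heading 0 -> 270
  BK 20: (5,-42) -> (5,-22) [heading=270, move]
  PU: pen up
]
BK 7: (5,-22) -> (5,-15) [heading=270, move]
Final: pos=(5,-15), heading=270, 3 segment(s) drawn

Answer: 5 -15 270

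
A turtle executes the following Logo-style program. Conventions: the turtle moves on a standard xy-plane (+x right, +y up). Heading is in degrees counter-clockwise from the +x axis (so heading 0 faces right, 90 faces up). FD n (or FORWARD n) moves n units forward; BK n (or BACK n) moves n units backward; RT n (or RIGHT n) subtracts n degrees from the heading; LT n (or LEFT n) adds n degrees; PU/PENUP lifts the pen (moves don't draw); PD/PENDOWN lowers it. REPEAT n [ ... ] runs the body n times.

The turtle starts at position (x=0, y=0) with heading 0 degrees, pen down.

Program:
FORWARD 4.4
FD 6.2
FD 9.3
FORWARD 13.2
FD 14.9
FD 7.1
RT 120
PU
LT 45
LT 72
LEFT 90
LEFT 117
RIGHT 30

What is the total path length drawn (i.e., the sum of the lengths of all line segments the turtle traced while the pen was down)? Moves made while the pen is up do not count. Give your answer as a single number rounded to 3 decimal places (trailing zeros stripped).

Executing turtle program step by step:
Start: pos=(0,0), heading=0, pen down
FD 4.4: (0,0) -> (4.4,0) [heading=0, draw]
FD 6.2: (4.4,0) -> (10.6,0) [heading=0, draw]
FD 9.3: (10.6,0) -> (19.9,0) [heading=0, draw]
FD 13.2: (19.9,0) -> (33.1,0) [heading=0, draw]
FD 14.9: (33.1,0) -> (48,0) [heading=0, draw]
FD 7.1: (48,0) -> (55.1,0) [heading=0, draw]
RT 120: heading 0 -> 240
PU: pen up
LT 45: heading 240 -> 285
LT 72: heading 285 -> 357
LT 90: heading 357 -> 87
LT 117: heading 87 -> 204
RT 30: heading 204 -> 174
Final: pos=(55.1,0), heading=174, 6 segment(s) drawn

Segment lengths:
  seg 1: (0,0) -> (4.4,0), length = 4.4
  seg 2: (4.4,0) -> (10.6,0), length = 6.2
  seg 3: (10.6,0) -> (19.9,0), length = 9.3
  seg 4: (19.9,0) -> (33.1,0), length = 13.2
  seg 5: (33.1,0) -> (48,0), length = 14.9
  seg 6: (48,0) -> (55.1,0), length = 7.1
Total = 55.1

Answer: 55.1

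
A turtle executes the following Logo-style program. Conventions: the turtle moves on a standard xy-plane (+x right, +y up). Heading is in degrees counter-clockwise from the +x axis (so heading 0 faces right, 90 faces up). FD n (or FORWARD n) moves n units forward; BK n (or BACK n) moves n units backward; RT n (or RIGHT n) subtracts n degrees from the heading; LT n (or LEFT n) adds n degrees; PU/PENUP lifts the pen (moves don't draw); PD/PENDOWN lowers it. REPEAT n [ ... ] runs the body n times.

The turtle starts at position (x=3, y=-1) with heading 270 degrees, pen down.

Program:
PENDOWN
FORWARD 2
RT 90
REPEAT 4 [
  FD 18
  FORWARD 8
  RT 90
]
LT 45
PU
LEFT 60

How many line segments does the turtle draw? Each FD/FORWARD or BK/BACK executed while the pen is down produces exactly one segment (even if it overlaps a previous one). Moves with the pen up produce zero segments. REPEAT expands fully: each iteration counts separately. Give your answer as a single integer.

Answer: 9

Derivation:
Executing turtle program step by step:
Start: pos=(3,-1), heading=270, pen down
PD: pen down
FD 2: (3,-1) -> (3,-3) [heading=270, draw]
RT 90: heading 270 -> 180
REPEAT 4 [
  -- iteration 1/4 --
  FD 18: (3,-3) -> (-15,-3) [heading=180, draw]
  FD 8: (-15,-3) -> (-23,-3) [heading=180, draw]
  RT 90: heading 180 -> 90
  -- iteration 2/4 --
  FD 18: (-23,-3) -> (-23,15) [heading=90, draw]
  FD 8: (-23,15) -> (-23,23) [heading=90, draw]
  RT 90: heading 90 -> 0
  -- iteration 3/4 --
  FD 18: (-23,23) -> (-5,23) [heading=0, draw]
  FD 8: (-5,23) -> (3,23) [heading=0, draw]
  RT 90: heading 0 -> 270
  -- iteration 4/4 --
  FD 18: (3,23) -> (3,5) [heading=270, draw]
  FD 8: (3,5) -> (3,-3) [heading=270, draw]
  RT 90: heading 270 -> 180
]
LT 45: heading 180 -> 225
PU: pen up
LT 60: heading 225 -> 285
Final: pos=(3,-3), heading=285, 9 segment(s) drawn
Segments drawn: 9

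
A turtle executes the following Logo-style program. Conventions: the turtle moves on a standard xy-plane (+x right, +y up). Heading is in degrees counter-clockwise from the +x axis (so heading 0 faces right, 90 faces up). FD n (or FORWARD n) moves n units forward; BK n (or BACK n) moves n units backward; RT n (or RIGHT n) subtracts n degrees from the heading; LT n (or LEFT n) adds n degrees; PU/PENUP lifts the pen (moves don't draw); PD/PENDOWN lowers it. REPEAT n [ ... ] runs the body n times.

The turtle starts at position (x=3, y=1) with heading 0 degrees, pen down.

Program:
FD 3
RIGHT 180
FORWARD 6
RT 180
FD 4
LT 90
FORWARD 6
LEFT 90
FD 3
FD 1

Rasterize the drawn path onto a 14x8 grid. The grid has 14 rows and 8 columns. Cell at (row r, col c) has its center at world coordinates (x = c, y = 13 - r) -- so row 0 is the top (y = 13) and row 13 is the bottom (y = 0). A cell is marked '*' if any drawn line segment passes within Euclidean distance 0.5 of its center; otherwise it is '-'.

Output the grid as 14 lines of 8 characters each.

Answer: --------
--------
--------
--------
--------
--------
*****---
----*---
----*---
----*---
----*---
----*---
*******-
--------

Derivation:
Segment 0: (3,1) -> (6,1)
Segment 1: (6,1) -> (0,1)
Segment 2: (0,1) -> (4,1)
Segment 3: (4,1) -> (4,7)
Segment 4: (4,7) -> (1,7)
Segment 5: (1,7) -> (-0,7)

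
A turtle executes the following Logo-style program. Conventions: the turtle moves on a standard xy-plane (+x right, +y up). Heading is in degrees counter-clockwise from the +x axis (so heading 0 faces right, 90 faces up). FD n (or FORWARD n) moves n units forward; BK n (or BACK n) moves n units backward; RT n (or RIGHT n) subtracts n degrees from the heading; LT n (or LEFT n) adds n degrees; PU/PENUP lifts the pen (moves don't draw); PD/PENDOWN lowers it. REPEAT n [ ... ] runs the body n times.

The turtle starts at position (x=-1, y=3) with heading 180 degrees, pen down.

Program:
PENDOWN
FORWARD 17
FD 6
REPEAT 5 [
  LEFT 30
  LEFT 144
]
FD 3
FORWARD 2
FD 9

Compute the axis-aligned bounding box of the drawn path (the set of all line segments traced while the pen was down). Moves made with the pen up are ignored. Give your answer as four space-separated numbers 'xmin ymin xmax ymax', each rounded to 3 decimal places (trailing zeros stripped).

Answer: -24 -4 -1 3

Derivation:
Executing turtle program step by step:
Start: pos=(-1,3), heading=180, pen down
PD: pen down
FD 17: (-1,3) -> (-18,3) [heading=180, draw]
FD 6: (-18,3) -> (-24,3) [heading=180, draw]
REPEAT 5 [
  -- iteration 1/5 --
  LT 30: heading 180 -> 210
  LT 144: heading 210 -> 354
  -- iteration 2/5 --
  LT 30: heading 354 -> 24
  LT 144: heading 24 -> 168
  -- iteration 3/5 --
  LT 30: heading 168 -> 198
  LT 144: heading 198 -> 342
  -- iteration 4/5 --
  LT 30: heading 342 -> 12
  LT 144: heading 12 -> 156
  -- iteration 5/5 --
  LT 30: heading 156 -> 186
  LT 144: heading 186 -> 330
]
FD 3: (-24,3) -> (-21.402,1.5) [heading=330, draw]
FD 2: (-21.402,1.5) -> (-19.67,0.5) [heading=330, draw]
FD 9: (-19.67,0.5) -> (-11.876,-4) [heading=330, draw]
Final: pos=(-11.876,-4), heading=330, 5 segment(s) drawn

Segment endpoints: x in {-24, -21.402, -19.67, -18, -11.876, -1}, y in {-4, 0.5, 1.5, 3, 3, 3}
xmin=-24, ymin=-4, xmax=-1, ymax=3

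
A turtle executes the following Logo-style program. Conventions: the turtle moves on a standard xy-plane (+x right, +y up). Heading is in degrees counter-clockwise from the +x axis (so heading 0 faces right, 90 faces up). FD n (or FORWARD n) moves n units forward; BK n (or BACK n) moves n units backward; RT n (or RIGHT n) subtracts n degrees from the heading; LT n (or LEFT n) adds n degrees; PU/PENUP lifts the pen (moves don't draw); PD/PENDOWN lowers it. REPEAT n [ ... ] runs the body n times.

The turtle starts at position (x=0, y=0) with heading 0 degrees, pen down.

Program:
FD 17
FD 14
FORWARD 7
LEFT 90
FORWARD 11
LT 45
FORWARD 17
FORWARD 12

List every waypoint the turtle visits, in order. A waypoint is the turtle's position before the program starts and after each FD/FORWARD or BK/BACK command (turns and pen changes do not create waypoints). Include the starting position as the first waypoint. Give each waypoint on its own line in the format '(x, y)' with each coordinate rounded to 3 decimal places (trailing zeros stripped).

Executing turtle program step by step:
Start: pos=(0,0), heading=0, pen down
FD 17: (0,0) -> (17,0) [heading=0, draw]
FD 14: (17,0) -> (31,0) [heading=0, draw]
FD 7: (31,0) -> (38,0) [heading=0, draw]
LT 90: heading 0 -> 90
FD 11: (38,0) -> (38,11) [heading=90, draw]
LT 45: heading 90 -> 135
FD 17: (38,11) -> (25.979,23.021) [heading=135, draw]
FD 12: (25.979,23.021) -> (17.494,31.506) [heading=135, draw]
Final: pos=(17.494,31.506), heading=135, 6 segment(s) drawn
Waypoints (7 total):
(0, 0)
(17, 0)
(31, 0)
(38, 0)
(38, 11)
(25.979, 23.021)
(17.494, 31.506)

Answer: (0, 0)
(17, 0)
(31, 0)
(38, 0)
(38, 11)
(25.979, 23.021)
(17.494, 31.506)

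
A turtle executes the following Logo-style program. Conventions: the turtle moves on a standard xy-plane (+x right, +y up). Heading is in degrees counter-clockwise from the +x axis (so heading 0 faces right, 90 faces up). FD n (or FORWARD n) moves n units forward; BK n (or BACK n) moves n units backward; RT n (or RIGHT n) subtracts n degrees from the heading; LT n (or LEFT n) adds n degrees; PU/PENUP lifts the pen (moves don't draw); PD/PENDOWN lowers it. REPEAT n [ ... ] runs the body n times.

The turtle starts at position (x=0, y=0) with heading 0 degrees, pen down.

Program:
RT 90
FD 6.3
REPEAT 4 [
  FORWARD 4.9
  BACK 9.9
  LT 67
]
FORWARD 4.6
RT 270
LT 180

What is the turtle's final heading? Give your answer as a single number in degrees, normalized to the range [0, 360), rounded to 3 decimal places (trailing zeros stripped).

Executing turtle program step by step:
Start: pos=(0,0), heading=0, pen down
RT 90: heading 0 -> 270
FD 6.3: (0,0) -> (0,-6.3) [heading=270, draw]
REPEAT 4 [
  -- iteration 1/4 --
  FD 4.9: (0,-6.3) -> (0,-11.2) [heading=270, draw]
  BK 9.9: (0,-11.2) -> (0,-1.3) [heading=270, draw]
  LT 67: heading 270 -> 337
  -- iteration 2/4 --
  FD 4.9: (0,-1.3) -> (4.51,-3.215) [heading=337, draw]
  BK 9.9: (4.51,-3.215) -> (-4.603,0.654) [heading=337, draw]
  LT 67: heading 337 -> 44
  -- iteration 3/4 --
  FD 4.9: (-4.603,0.654) -> (-1.078,4.057) [heading=44, draw]
  BK 9.9: (-1.078,4.057) -> (-8.199,-2.82) [heading=44, draw]
  LT 67: heading 44 -> 111
  -- iteration 4/4 --
  FD 4.9: (-8.199,-2.82) -> (-9.955,1.755) [heading=111, draw]
  BK 9.9: (-9.955,1.755) -> (-6.407,-7.488) [heading=111, draw]
  LT 67: heading 111 -> 178
]
FD 4.6: (-6.407,-7.488) -> (-11.005,-7.327) [heading=178, draw]
RT 270: heading 178 -> 268
LT 180: heading 268 -> 88
Final: pos=(-11.005,-7.327), heading=88, 10 segment(s) drawn

Answer: 88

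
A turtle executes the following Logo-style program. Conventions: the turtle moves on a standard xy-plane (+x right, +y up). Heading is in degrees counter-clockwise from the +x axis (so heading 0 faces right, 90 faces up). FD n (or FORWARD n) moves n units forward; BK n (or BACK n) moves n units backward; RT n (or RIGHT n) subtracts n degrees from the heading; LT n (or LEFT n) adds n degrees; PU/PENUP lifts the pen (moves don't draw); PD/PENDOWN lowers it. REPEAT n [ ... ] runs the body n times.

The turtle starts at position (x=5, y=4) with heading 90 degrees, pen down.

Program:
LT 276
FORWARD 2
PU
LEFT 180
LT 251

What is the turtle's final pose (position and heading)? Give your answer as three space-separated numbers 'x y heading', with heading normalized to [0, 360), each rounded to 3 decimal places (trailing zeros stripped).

Answer: 6.989 4.209 77

Derivation:
Executing turtle program step by step:
Start: pos=(5,4), heading=90, pen down
LT 276: heading 90 -> 6
FD 2: (5,4) -> (6.989,4.209) [heading=6, draw]
PU: pen up
LT 180: heading 6 -> 186
LT 251: heading 186 -> 77
Final: pos=(6.989,4.209), heading=77, 1 segment(s) drawn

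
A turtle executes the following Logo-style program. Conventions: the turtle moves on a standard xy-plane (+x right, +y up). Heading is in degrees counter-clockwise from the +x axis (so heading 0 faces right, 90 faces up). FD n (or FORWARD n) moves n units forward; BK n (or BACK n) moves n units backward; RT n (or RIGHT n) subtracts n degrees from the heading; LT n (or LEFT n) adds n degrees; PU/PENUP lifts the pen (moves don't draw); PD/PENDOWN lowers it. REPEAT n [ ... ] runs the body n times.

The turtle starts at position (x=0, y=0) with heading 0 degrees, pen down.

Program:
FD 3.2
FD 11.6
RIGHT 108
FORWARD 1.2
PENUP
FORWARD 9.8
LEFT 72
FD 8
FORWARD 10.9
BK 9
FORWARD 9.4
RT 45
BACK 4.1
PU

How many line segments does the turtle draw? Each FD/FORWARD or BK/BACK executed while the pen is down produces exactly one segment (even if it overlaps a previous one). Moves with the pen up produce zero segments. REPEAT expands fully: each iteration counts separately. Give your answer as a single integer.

Executing turtle program step by step:
Start: pos=(0,0), heading=0, pen down
FD 3.2: (0,0) -> (3.2,0) [heading=0, draw]
FD 11.6: (3.2,0) -> (14.8,0) [heading=0, draw]
RT 108: heading 0 -> 252
FD 1.2: (14.8,0) -> (14.429,-1.141) [heading=252, draw]
PU: pen up
FD 9.8: (14.429,-1.141) -> (11.401,-10.462) [heading=252, move]
LT 72: heading 252 -> 324
FD 8: (11.401,-10.462) -> (17.873,-15.164) [heading=324, move]
FD 10.9: (17.873,-15.164) -> (26.691,-21.571) [heading=324, move]
BK 9: (26.691,-21.571) -> (19.41,-16.281) [heading=324, move]
FD 9.4: (19.41,-16.281) -> (27.015,-21.806) [heading=324, move]
RT 45: heading 324 -> 279
BK 4.1: (27.015,-21.806) -> (26.373,-17.756) [heading=279, move]
PU: pen up
Final: pos=(26.373,-17.756), heading=279, 3 segment(s) drawn
Segments drawn: 3

Answer: 3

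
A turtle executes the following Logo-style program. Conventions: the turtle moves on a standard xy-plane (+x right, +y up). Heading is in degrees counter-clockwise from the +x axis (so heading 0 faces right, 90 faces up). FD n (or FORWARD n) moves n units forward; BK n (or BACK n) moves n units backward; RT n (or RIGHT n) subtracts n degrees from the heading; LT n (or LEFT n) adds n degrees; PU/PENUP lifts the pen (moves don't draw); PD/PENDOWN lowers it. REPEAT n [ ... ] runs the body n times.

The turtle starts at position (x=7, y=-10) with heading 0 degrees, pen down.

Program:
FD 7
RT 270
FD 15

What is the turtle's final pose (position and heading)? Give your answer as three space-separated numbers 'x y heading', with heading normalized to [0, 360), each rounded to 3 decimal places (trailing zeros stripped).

Executing turtle program step by step:
Start: pos=(7,-10), heading=0, pen down
FD 7: (7,-10) -> (14,-10) [heading=0, draw]
RT 270: heading 0 -> 90
FD 15: (14,-10) -> (14,5) [heading=90, draw]
Final: pos=(14,5), heading=90, 2 segment(s) drawn

Answer: 14 5 90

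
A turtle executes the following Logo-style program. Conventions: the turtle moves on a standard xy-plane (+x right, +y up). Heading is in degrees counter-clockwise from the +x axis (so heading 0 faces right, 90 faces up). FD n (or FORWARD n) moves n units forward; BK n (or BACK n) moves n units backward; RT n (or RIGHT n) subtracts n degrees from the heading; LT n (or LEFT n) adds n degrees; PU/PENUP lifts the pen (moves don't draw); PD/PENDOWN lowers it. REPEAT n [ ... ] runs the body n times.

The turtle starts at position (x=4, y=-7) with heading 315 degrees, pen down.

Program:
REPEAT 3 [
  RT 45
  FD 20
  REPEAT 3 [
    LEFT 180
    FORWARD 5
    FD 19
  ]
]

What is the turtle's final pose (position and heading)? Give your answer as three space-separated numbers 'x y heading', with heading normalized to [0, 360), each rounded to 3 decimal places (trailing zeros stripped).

Executing turtle program step by step:
Start: pos=(4,-7), heading=315, pen down
REPEAT 3 [
  -- iteration 1/3 --
  RT 45: heading 315 -> 270
  FD 20: (4,-7) -> (4,-27) [heading=270, draw]
  REPEAT 3 [
    -- iteration 1/3 --
    LT 180: heading 270 -> 90
    FD 5: (4,-27) -> (4,-22) [heading=90, draw]
    FD 19: (4,-22) -> (4,-3) [heading=90, draw]
    -- iteration 2/3 --
    LT 180: heading 90 -> 270
    FD 5: (4,-3) -> (4,-8) [heading=270, draw]
    FD 19: (4,-8) -> (4,-27) [heading=270, draw]
    -- iteration 3/3 --
    LT 180: heading 270 -> 90
    FD 5: (4,-27) -> (4,-22) [heading=90, draw]
    FD 19: (4,-22) -> (4,-3) [heading=90, draw]
  ]
  -- iteration 2/3 --
  RT 45: heading 90 -> 45
  FD 20: (4,-3) -> (18.142,11.142) [heading=45, draw]
  REPEAT 3 [
    -- iteration 1/3 --
    LT 180: heading 45 -> 225
    FD 5: (18.142,11.142) -> (14.607,7.607) [heading=225, draw]
    FD 19: (14.607,7.607) -> (1.172,-5.828) [heading=225, draw]
    -- iteration 2/3 --
    LT 180: heading 225 -> 45
    FD 5: (1.172,-5.828) -> (4.707,-2.293) [heading=45, draw]
    FD 19: (4.707,-2.293) -> (18.142,11.142) [heading=45, draw]
    -- iteration 3/3 --
    LT 180: heading 45 -> 225
    FD 5: (18.142,11.142) -> (14.607,7.607) [heading=225, draw]
    FD 19: (14.607,7.607) -> (1.172,-5.828) [heading=225, draw]
  ]
  -- iteration 3/3 --
  RT 45: heading 225 -> 180
  FD 20: (1.172,-5.828) -> (-18.828,-5.828) [heading=180, draw]
  REPEAT 3 [
    -- iteration 1/3 --
    LT 180: heading 180 -> 0
    FD 5: (-18.828,-5.828) -> (-13.828,-5.828) [heading=0, draw]
    FD 19: (-13.828,-5.828) -> (5.172,-5.828) [heading=0, draw]
    -- iteration 2/3 --
    LT 180: heading 0 -> 180
    FD 5: (5.172,-5.828) -> (0.172,-5.828) [heading=180, draw]
    FD 19: (0.172,-5.828) -> (-18.828,-5.828) [heading=180, draw]
    -- iteration 3/3 --
    LT 180: heading 180 -> 0
    FD 5: (-18.828,-5.828) -> (-13.828,-5.828) [heading=0, draw]
    FD 19: (-13.828,-5.828) -> (5.172,-5.828) [heading=0, draw]
  ]
]
Final: pos=(5.172,-5.828), heading=0, 21 segment(s) drawn

Answer: 5.172 -5.828 0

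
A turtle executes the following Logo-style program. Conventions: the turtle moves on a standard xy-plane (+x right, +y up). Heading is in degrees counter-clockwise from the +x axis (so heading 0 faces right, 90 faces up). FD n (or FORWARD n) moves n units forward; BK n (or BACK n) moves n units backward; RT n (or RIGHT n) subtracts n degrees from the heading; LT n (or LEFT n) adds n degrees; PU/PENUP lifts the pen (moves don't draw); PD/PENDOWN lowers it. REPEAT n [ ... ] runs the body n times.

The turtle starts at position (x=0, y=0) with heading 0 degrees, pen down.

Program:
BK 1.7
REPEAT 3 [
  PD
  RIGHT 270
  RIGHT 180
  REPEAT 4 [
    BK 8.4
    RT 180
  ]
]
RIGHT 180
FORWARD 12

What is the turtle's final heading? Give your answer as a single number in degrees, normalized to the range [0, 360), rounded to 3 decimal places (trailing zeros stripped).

Answer: 270

Derivation:
Executing turtle program step by step:
Start: pos=(0,0), heading=0, pen down
BK 1.7: (0,0) -> (-1.7,0) [heading=0, draw]
REPEAT 3 [
  -- iteration 1/3 --
  PD: pen down
  RT 270: heading 0 -> 90
  RT 180: heading 90 -> 270
  REPEAT 4 [
    -- iteration 1/4 --
    BK 8.4: (-1.7,0) -> (-1.7,8.4) [heading=270, draw]
    RT 180: heading 270 -> 90
    -- iteration 2/4 --
    BK 8.4: (-1.7,8.4) -> (-1.7,0) [heading=90, draw]
    RT 180: heading 90 -> 270
    -- iteration 3/4 --
    BK 8.4: (-1.7,0) -> (-1.7,8.4) [heading=270, draw]
    RT 180: heading 270 -> 90
    -- iteration 4/4 --
    BK 8.4: (-1.7,8.4) -> (-1.7,0) [heading=90, draw]
    RT 180: heading 90 -> 270
  ]
  -- iteration 2/3 --
  PD: pen down
  RT 270: heading 270 -> 0
  RT 180: heading 0 -> 180
  REPEAT 4 [
    -- iteration 1/4 --
    BK 8.4: (-1.7,0) -> (6.7,0) [heading=180, draw]
    RT 180: heading 180 -> 0
    -- iteration 2/4 --
    BK 8.4: (6.7,0) -> (-1.7,0) [heading=0, draw]
    RT 180: heading 0 -> 180
    -- iteration 3/4 --
    BK 8.4: (-1.7,0) -> (6.7,0) [heading=180, draw]
    RT 180: heading 180 -> 0
    -- iteration 4/4 --
    BK 8.4: (6.7,0) -> (-1.7,0) [heading=0, draw]
    RT 180: heading 0 -> 180
  ]
  -- iteration 3/3 --
  PD: pen down
  RT 270: heading 180 -> 270
  RT 180: heading 270 -> 90
  REPEAT 4 [
    -- iteration 1/4 --
    BK 8.4: (-1.7,0) -> (-1.7,-8.4) [heading=90, draw]
    RT 180: heading 90 -> 270
    -- iteration 2/4 --
    BK 8.4: (-1.7,-8.4) -> (-1.7,0) [heading=270, draw]
    RT 180: heading 270 -> 90
    -- iteration 3/4 --
    BK 8.4: (-1.7,0) -> (-1.7,-8.4) [heading=90, draw]
    RT 180: heading 90 -> 270
    -- iteration 4/4 --
    BK 8.4: (-1.7,-8.4) -> (-1.7,0) [heading=270, draw]
    RT 180: heading 270 -> 90
  ]
]
RT 180: heading 90 -> 270
FD 12: (-1.7,0) -> (-1.7,-12) [heading=270, draw]
Final: pos=(-1.7,-12), heading=270, 14 segment(s) drawn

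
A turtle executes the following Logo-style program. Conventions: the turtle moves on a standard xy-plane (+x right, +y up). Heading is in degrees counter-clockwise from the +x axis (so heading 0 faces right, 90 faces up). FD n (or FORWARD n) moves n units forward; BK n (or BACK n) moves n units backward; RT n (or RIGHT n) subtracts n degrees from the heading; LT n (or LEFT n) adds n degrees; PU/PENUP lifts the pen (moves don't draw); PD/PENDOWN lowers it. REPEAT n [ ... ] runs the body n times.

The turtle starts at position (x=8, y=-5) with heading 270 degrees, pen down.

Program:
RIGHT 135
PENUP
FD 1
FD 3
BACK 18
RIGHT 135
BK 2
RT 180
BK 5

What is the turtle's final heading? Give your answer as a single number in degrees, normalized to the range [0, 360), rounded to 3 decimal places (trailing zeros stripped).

Answer: 180

Derivation:
Executing turtle program step by step:
Start: pos=(8,-5), heading=270, pen down
RT 135: heading 270 -> 135
PU: pen up
FD 1: (8,-5) -> (7.293,-4.293) [heading=135, move]
FD 3: (7.293,-4.293) -> (5.172,-2.172) [heading=135, move]
BK 18: (5.172,-2.172) -> (17.899,-14.899) [heading=135, move]
RT 135: heading 135 -> 0
BK 2: (17.899,-14.899) -> (15.899,-14.899) [heading=0, move]
RT 180: heading 0 -> 180
BK 5: (15.899,-14.899) -> (20.899,-14.899) [heading=180, move]
Final: pos=(20.899,-14.899), heading=180, 0 segment(s) drawn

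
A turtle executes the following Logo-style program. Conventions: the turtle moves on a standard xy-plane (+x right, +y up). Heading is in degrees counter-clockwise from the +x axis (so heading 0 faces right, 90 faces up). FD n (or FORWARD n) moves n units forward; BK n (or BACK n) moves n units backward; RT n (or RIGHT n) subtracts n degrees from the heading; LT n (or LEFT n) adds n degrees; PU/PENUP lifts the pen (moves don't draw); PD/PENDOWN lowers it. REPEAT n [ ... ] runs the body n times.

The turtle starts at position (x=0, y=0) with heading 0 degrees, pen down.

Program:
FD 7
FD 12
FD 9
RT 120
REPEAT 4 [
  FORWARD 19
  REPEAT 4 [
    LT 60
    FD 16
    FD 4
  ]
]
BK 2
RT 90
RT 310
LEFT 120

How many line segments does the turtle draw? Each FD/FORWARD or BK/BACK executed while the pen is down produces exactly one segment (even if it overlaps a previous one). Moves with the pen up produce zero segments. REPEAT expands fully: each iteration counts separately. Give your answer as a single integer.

Answer: 40

Derivation:
Executing turtle program step by step:
Start: pos=(0,0), heading=0, pen down
FD 7: (0,0) -> (7,0) [heading=0, draw]
FD 12: (7,0) -> (19,0) [heading=0, draw]
FD 9: (19,0) -> (28,0) [heading=0, draw]
RT 120: heading 0 -> 240
REPEAT 4 [
  -- iteration 1/4 --
  FD 19: (28,0) -> (18.5,-16.454) [heading=240, draw]
  REPEAT 4 [
    -- iteration 1/4 --
    LT 60: heading 240 -> 300
    FD 16: (18.5,-16.454) -> (26.5,-30.311) [heading=300, draw]
    FD 4: (26.5,-30.311) -> (28.5,-33.775) [heading=300, draw]
    -- iteration 2/4 --
    LT 60: heading 300 -> 0
    FD 16: (28.5,-33.775) -> (44.5,-33.775) [heading=0, draw]
    FD 4: (44.5,-33.775) -> (48.5,-33.775) [heading=0, draw]
    -- iteration 3/4 --
    LT 60: heading 0 -> 60
    FD 16: (48.5,-33.775) -> (56.5,-19.919) [heading=60, draw]
    FD 4: (56.5,-19.919) -> (58.5,-16.454) [heading=60, draw]
    -- iteration 4/4 --
    LT 60: heading 60 -> 120
    FD 16: (58.5,-16.454) -> (50.5,-2.598) [heading=120, draw]
    FD 4: (50.5,-2.598) -> (48.5,0.866) [heading=120, draw]
  ]
  -- iteration 2/4 --
  FD 19: (48.5,0.866) -> (39,17.321) [heading=120, draw]
  REPEAT 4 [
    -- iteration 1/4 --
    LT 60: heading 120 -> 180
    FD 16: (39,17.321) -> (23,17.321) [heading=180, draw]
    FD 4: (23,17.321) -> (19,17.321) [heading=180, draw]
    -- iteration 2/4 --
    LT 60: heading 180 -> 240
    FD 16: (19,17.321) -> (11,3.464) [heading=240, draw]
    FD 4: (11,3.464) -> (9,0) [heading=240, draw]
    -- iteration 3/4 --
    LT 60: heading 240 -> 300
    FD 16: (9,0) -> (17,-13.856) [heading=300, draw]
    FD 4: (17,-13.856) -> (19,-17.321) [heading=300, draw]
    -- iteration 4/4 --
    LT 60: heading 300 -> 0
    FD 16: (19,-17.321) -> (35,-17.321) [heading=0, draw]
    FD 4: (35,-17.321) -> (39,-17.321) [heading=0, draw]
  ]
  -- iteration 3/4 --
  FD 19: (39,-17.321) -> (58,-17.321) [heading=0, draw]
  REPEAT 4 [
    -- iteration 1/4 --
    LT 60: heading 0 -> 60
    FD 16: (58,-17.321) -> (66,-3.464) [heading=60, draw]
    FD 4: (66,-3.464) -> (68,0) [heading=60, draw]
    -- iteration 2/4 --
    LT 60: heading 60 -> 120
    FD 16: (68,0) -> (60,13.856) [heading=120, draw]
    FD 4: (60,13.856) -> (58,17.321) [heading=120, draw]
    -- iteration 3/4 --
    LT 60: heading 120 -> 180
    FD 16: (58,17.321) -> (42,17.321) [heading=180, draw]
    FD 4: (42,17.321) -> (38,17.321) [heading=180, draw]
    -- iteration 4/4 --
    LT 60: heading 180 -> 240
    FD 16: (38,17.321) -> (30,3.464) [heading=240, draw]
    FD 4: (30,3.464) -> (28,0) [heading=240, draw]
  ]
  -- iteration 4/4 --
  FD 19: (28,0) -> (18.5,-16.454) [heading=240, draw]
  REPEAT 4 [
    -- iteration 1/4 --
    LT 60: heading 240 -> 300
    FD 16: (18.5,-16.454) -> (26.5,-30.311) [heading=300, draw]
    FD 4: (26.5,-30.311) -> (28.5,-33.775) [heading=300, draw]
    -- iteration 2/4 --
    LT 60: heading 300 -> 0
    FD 16: (28.5,-33.775) -> (44.5,-33.775) [heading=0, draw]
    FD 4: (44.5,-33.775) -> (48.5,-33.775) [heading=0, draw]
    -- iteration 3/4 --
    LT 60: heading 0 -> 60
    FD 16: (48.5,-33.775) -> (56.5,-19.919) [heading=60, draw]
    FD 4: (56.5,-19.919) -> (58.5,-16.454) [heading=60, draw]
    -- iteration 4/4 --
    LT 60: heading 60 -> 120
    FD 16: (58.5,-16.454) -> (50.5,-2.598) [heading=120, draw]
    FD 4: (50.5,-2.598) -> (48.5,0.866) [heading=120, draw]
  ]
]
BK 2: (48.5,0.866) -> (49.5,-0.866) [heading=120, draw]
RT 90: heading 120 -> 30
RT 310: heading 30 -> 80
LT 120: heading 80 -> 200
Final: pos=(49.5,-0.866), heading=200, 40 segment(s) drawn
Segments drawn: 40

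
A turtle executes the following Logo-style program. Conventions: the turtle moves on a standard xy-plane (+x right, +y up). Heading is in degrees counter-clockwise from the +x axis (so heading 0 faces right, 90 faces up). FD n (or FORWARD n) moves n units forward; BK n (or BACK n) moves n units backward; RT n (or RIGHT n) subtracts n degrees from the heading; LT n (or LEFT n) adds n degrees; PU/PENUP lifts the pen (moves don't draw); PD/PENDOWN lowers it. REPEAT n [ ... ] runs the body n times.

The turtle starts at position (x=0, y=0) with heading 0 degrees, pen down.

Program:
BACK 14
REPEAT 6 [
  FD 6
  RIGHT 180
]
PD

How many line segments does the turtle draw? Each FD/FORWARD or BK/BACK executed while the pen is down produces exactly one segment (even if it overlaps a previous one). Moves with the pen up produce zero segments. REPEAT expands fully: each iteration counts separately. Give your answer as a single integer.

Executing turtle program step by step:
Start: pos=(0,0), heading=0, pen down
BK 14: (0,0) -> (-14,0) [heading=0, draw]
REPEAT 6 [
  -- iteration 1/6 --
  FD 6: (-14,0) -> (-8,0) [heading=0, draw]
  RT 180: heading 0 -> 180
  -- iteration 2/6 --
  FD 6: (-8,0) -> (-14,0) [heading=180, draw]
  RT 180: heading 180 -> 0
  -- iteration 3/6 --
  FD 6: (-14,0) -> (-8,0) [heading=0, draw]
  RT 180: heading 0 -> 180
  -- iteration 4/6 --
  FD 6: (-8,0) -> (-14,0) [heading=180, draw]
  RT 180: heading 180 -> 0
  -- iteration 5/6 --
  FD 6: (-14,0) -> (-8,0) [heading=0, draw]
  RT 180: heading 0 -> 180
  -- iteration 6/6 --
  FD 6: (-8,0) -> (-14,0) [heading=180, draw]
  RT 180: heading 180 -> 0
]
PD: pen down
Final: pos=(-14,0), heading=0, 7 segment(s) drawn
Segments drawn: 7

Answer: 7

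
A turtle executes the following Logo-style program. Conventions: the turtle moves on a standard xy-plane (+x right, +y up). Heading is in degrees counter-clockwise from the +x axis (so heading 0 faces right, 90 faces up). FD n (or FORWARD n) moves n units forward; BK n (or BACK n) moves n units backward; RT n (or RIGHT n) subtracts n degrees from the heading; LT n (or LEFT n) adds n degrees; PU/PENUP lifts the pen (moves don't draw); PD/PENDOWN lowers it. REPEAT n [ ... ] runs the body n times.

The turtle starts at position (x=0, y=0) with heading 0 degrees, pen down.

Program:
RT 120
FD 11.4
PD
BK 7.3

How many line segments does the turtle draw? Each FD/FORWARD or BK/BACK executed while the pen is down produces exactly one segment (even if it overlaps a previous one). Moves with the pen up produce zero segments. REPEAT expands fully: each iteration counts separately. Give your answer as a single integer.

Executing turtle program step by step:
Start: pos=(0,0), heading=0, pen down
RT 120: heading 0 -> 240
FD 11.4: (0,0) -> (-5.7,-9.873) [heading=240, draw]
PD: pen down
BK 7.3: (-5.7,-9.873) -> (-2.05,-3.551) [heading=240, draw]
Final: pos=(-2.05,-3.551), heading=240, 2 segment(s) drawn
Segments drawn: 2

Answer: 2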